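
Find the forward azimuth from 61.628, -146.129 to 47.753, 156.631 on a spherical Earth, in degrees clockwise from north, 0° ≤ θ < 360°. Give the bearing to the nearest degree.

273°

Δλ = 156.631 − -146.129 = 302.760°; wrapped into (−180°, 180°]: -57.240°.
θ = atan2( sin Δλ · cos φ₂ , cos φ₁ · sin φ₂ − sin φ₁ · cos φ₂ · cos Δλ )
  = atan2(-0.56539, 0.03165) = -86.796° → normalised to [0°, 360°): 273.204°.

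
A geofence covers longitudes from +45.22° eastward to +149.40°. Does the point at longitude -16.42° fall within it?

No

Band width going east from +45.22° to +149.40°: ((149.40 − 45.22) mod 360) = 104.18°.
Offset of -16.42° east of the west edge: ((-16.42 − 45.22) mod 360) = 298.36°.
298.36° > 104.18° ⇒ outside.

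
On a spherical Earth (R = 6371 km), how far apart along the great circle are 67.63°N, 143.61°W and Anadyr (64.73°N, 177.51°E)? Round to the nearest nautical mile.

942 nmi

Δλ = 177.51 − -143.61 = 321.12°; wrapped into (−180°, 180°]: -38.88°.
Δφ = 64.73 − 67.63 = -2.90°.
a = sin²(Δφ/2) + cos φ₁ · cos φ₂ · sin²(Δλ/2) = 0.018637.
c = 2·atan2(√a, √(1−a)) = 0.27389 rad → d = 6371·c ≈ 1744.93 km ≈ 942.19 nmi.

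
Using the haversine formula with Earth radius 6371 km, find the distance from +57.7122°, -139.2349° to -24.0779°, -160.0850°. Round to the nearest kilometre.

9300 km

Δλ = -160.0850 − -139.2349 = -20.8501°.
Δφ = -24.0779 − 57.7122 = -81.7901°.
a = sin²(Δφ/2) + cos φ₁ · cos φ₂ · sin²(Δλ/2) = 0.444568.
c = 2·atan2(√a, √(1−a)) = 1.45970 rad → d = 6371·c ≈ 9299.78 km.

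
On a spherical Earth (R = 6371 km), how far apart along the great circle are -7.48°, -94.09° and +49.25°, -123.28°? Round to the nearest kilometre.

6916 km

Δλ = -123.28 − -94.09 = -29.19°.
Δφ = 49.25 − -7.48 = 56.73°.
a = sin²(Δφ/2) + cos φ₁ · cos φ₂ · sin²(Δλ/2) = 0.266803.
c = 2·atan2(√a, √(1−a)) = 1.08559 rad → d = 6371·c ≈ 6916.27 km.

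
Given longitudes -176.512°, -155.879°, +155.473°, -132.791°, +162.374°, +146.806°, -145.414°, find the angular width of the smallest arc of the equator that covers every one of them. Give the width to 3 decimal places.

80.403°

Sort the longitudes: -176.512°, -155.879°, -145.414°, -132.791°, +146.806°, +155.473°, +162.374°.
Eastward gaps between consecutive values (wrapping around): 20.633°, 10.465°, 12.623°, 279.597°, 8.667°, 6.901°, 21.114°.
Largest gap = 279.597° ⇒ minimal covering band is its complement: 360° − 279.597° = 80.403°.
Band runs from +146.806° eastward to -132.791°, crossing the antimeridian.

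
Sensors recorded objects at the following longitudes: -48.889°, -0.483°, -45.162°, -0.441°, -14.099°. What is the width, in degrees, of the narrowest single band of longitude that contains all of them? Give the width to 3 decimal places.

48.448°

Sort the longitudes: -48.889°, -45.162°, -14.099°, -0.483°, -0.441°.
Eastward gaps between consecutive values (wrapping around): 3.727°, 31.063°, 13.616°, 0.042°, 311.552°.
Largest gap = 311.552° ⇒ minimal covering band is its complement: 360° − 311.552° = 48.448°.
Band runs from -48.889° eastward to -0.441°.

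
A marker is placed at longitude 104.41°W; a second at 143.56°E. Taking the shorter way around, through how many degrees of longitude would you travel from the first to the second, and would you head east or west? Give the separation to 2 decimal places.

112.03° west

Raw difference: 143.56 − -104.41 = 247.97°.
Normalise into (−180°, 180°]: 247.97° − 360° = -112.03°.
Negative ⇒ the second point lies to the west; separation 112.03°.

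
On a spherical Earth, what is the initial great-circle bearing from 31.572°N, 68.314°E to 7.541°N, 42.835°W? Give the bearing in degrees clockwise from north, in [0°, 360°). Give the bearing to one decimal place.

287.9°

Δλ = -42.835 − 68.314 = -111.149°.
θ = atan2( sin Δλ · cos φ₂ , cos φ₁ · sin φ₂ − sin φ₁ · cos φ₂ · cos Δλ )
  = atan2(-0.92458, 0.29908) = -72.075° → normalised to [0°, 360°): 287.925°.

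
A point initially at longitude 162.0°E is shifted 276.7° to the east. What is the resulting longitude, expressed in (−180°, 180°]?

Start at +162.0°; shift +276.7° → +438.7°.
+438.7° lies outside (−180°, 180°]; subtract 360° → +78.7°.

78.7°E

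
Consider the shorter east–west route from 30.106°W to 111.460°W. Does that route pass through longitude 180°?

Signed shortest Δλ = ((-111.460 − -30.106 + 180) mod 360) − 180 = -81.354°.
Going west by 81.354° from -30.106° reaches -111.460° without touching 180°.

No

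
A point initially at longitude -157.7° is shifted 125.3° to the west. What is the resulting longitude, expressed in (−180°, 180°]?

Start at -157.7°; shift −125.3° → -283.0°.
-283.0° lies outside (−180°, 180°]; add 360° → +77.0°.

+77.0°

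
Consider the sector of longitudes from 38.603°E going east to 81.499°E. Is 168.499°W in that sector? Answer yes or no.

Band width going east from +38.603° to +81.499°: ((81.499 − 38.603) mod 360) = 42.896°.
Offset of -168.499° east of the west edge: ((-168.499 − 38.603) mod 360) = 152.898°.
152.898° > 42.896° ⇒ outside.

No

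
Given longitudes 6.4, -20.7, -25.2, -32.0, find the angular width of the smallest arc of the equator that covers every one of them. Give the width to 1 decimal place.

Sort the longitudes: -32.0°, -25.2°, -20.7°, +6.4°.
Eastward gaps between consecutive values (wrapping around): 6.8°, 4.5°, 27.1°, 321.6°.
Largest gap = 321.6° ⇒ minimal covering band is its complement: 360° − 321.6° = 38.4°.
Band runs from -32.0° eastward to +6.4°.

38.4°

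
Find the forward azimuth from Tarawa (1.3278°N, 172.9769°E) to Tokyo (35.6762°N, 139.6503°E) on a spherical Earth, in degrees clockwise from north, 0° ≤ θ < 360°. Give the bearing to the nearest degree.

Δλ = 139.6503 − 172.9769 = -33.3266°.
θ = atan2( sin Δλ · cos φ₂ , cos φ₁ · sin φ₂ − sin φ₁ · cos φ₂ · cos Δλ )
  = atan2(-0.44630, 0.56732) = -38.192° → normalised to [0°, 360°): 321.808°.

322°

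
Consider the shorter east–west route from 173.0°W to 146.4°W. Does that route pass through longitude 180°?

No

Signed shortest Δλ = ((-146.4 − -173.0 + 180) mod 360) − 180 = 26.6°.
Going east by 26.6° from -173.0° reaches -146.4° without touching 180°.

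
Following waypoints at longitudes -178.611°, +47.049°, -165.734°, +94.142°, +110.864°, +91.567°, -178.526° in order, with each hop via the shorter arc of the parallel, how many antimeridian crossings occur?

Leg 1: -178.611° → +47.049°, shortest Δλ = -134.34° (west) — crosses 180°.
Leg 2: +47.049° → -165.734°, shortest Δλ = 147.217° (east) — crosses 180°.
Leg 3: -165.734° → +94.142°, shortest Δλ = -100.124° (west) — crosses 180°.
Leg 4: +94.142° → +110.864°, shortest Δλ = 16.722° (east) — does not cross 180°.
Leg 5: +110.864° → +91.567°, shortest Δλ = -19.297° (west) — does not cross 180°.
Leg 6: +91.567° → -178.526°, shortest Δλ = 89.907° (east) — crosses 180°.
Total crossings: 4.

4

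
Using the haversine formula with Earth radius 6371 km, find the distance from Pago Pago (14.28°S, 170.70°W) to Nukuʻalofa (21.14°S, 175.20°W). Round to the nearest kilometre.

899 km

Δλ = -175.20 − -170.70 = -4.50°.
Δφ = -21.14 − -14.28 = -6.86°.
a = sin²(Δφ/2) + cos φ₁ · cos φ₂ · sin²(Δλ/2) = 0.004973.
c = 2·atan2(√a, √(1−a)) = 0.14115 rad → d = 6371·c ≈ 899.28 km.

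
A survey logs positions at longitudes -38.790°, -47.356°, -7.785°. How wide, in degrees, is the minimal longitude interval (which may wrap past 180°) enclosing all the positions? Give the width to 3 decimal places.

39.571°

Sort the longitudes: -47.356°, -38.790°, -7.785°.
Eastward gaps between consecutive values (wrapping around): 8.566°, 31.005°, 320.429°.
Largest gap = 320.429° ⇒ minimal covering band is its complement: 360° − 320.429° = 39.571°.
Band runs from -47.356° eastward to -7.785°.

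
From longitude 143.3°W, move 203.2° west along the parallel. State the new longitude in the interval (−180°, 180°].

Start at -143.3°; shift −203.2° → -346.5°.
-346.5° lies outside (−180°, 180°]; add 360° → +13.5°.

13.5°E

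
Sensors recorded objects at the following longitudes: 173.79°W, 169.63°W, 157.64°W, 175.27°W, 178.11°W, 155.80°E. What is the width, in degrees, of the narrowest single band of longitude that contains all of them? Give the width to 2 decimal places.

Sort the longitudes: -178.11°, -175.27°, -173.79°, -169.63°, -157.64°, +155.80°.
Eastward gaps between consecutive values (wrapping around): 2.84°, 1.48°, 4.16°, 11.99°, 313.44°, 26.09°.
Largest gap = 313.44° ⇒ minimal covering band is its complement: 360° − 313.44° = 46.56°.
Band runs from +155.80° eastward to -157.64°, crossing the antimeridian.

46.56°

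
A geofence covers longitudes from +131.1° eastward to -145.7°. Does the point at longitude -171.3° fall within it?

Yes

Band width going east from +131.1° to -145.7°: ((-145.7 − 131.1) mod 360) = 83.2°.
Offset of -171.3° east of the west edge: ((-171.3 − 131.1) mod 360) = 57.6°.
57.6° ≤ 83.2° ⇒ inside.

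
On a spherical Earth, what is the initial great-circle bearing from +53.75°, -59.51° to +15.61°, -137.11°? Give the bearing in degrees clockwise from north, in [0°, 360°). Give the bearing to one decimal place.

269.5°

Δλ = -137.11 − -59.51 = -77.60°.
θ = atan2( sin Δλ · cos φ₂ , cos φ₁ · sin φ₂ − sin φ₁ · cos φ₂ · cos Δλ )
  = atan2(-0.94065, -0.00767) = -90.467° → normalised to [0°, 360°): 269.533°.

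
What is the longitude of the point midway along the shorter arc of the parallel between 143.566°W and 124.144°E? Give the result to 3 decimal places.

Signed shortest Δλ from -143.566° to +124.144° is -92.290°.
Midpoint longitude = -143.566° + (-92.290°)/2 = -143.566° − 46.145° = -189.711°.
Normalise into (−180°, 180°]: +170.289°.
(The naïve average (-143.566 + +124.144)/2 = -9.711° is on the wrong side of the globe.)

170.289°E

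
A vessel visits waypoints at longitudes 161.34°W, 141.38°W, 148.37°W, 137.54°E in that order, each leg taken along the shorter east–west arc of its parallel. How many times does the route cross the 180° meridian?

1

Leg 1: -161.34° → -141.38°, shortest Δλ = 19.96° (east) — does not cross 180°.
Leg 2: -141.38° → -148.37°, shortest Δλ = -6.99° (west) — does not cross 180°.
Leg 3: -148.37° → +137.54°, shortest Δλ = -74.09° (west) — crosses 180°.
Total crossings: 1.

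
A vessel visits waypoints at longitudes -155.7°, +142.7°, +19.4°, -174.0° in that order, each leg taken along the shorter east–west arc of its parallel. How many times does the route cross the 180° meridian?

2

Leg 1: -155.7° → +142.7°, shortest Δλ = -61.6° (west) — crosses 180°.
Leg 2: +142.7° → +19.4°, shortest Δλ = -123.3° (west) — does not cross 180°.
Leg 3: +19.4° → -174.0°, shortest Δλ = 166.6° (east) — crosses 180°.
Total crossings: 2.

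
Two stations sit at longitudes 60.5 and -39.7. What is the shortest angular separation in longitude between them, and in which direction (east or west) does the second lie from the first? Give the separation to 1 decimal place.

100.2° west

Raw difference: -39.7 − 60.5 = -100.2°.
Normalise into (−180°, 180°]: -100.2° stays -100.2°.
Negative ⇒ the second point lies to the west; separation 100.2°.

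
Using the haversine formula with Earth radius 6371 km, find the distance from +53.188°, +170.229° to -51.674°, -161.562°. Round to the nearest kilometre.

Δλ = -161.562 − 170.229 = -331.791°; wrapped into (−180°, 180°]: 28.209°.
Δφ = -51.674 − 53.188 = -104.862°.
a = sin²(Δφ/2) + cos φ₁ · cos φ₂ · sin²(Δλ/2) = 0.650312.
c = 2·atan2(√a, √(1−a)) = 1.87614 rad → d = 6371·c ≈ 11952.91 km.

11953 km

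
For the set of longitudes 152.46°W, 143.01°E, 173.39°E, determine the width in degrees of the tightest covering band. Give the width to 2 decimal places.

64.53°

Sort the longitudes: -152.46°, +143.01°, +173.39°.
Eastward gaps between consecutive values (wrapping around): 295.47°, 30.38°, 34.15°.
Largest gap = 295.47° ⇒ minimal covering band is its complement: 360° − 295.47° = 64.53°.
Band runs from +143.01° eastward to -152.46°, crossing the antimeridian.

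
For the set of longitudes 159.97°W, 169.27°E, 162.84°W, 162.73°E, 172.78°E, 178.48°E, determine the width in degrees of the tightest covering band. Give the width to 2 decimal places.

Sort the longitudes: -162.84°, -159.97°, +162.73°, +169.27°, +172.78°, +178.48°.
Eastward gaps between consecutive values (wrapping around): 2.87°, 322.70°, 6.54°, 3.51°, 5.70°, 18.68°.
Largest gap = 322.70° ⇒ minimal covering band is its complement: 360° − 322.70° = 37.30°.
Band runs from +162.73° eastward to -159.97°, crossing the antimeridian.

37.30°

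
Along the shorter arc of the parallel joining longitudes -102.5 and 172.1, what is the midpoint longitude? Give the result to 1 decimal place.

-145.2°

Signed shortest Δλ from -102.5° to +172.1° is -85.4°.
Midpoint longitude = -102.5° + (-85.4°)/2 = -102.5° − 42.7° = -145.2°.
(The naïve average (-102.5 + +172.1)/2 = 34.8° is on the wrong side of the globe.)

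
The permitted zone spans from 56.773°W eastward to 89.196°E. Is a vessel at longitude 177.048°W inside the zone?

No

Band width going east from -56.773° to +89.196°: ((89.196 − -56.773) mod 360) = 145.969°.
Offset of -177.048° east of the west edge: ((-177.048 − -56.773) mod 360) = 239.725°.
239.725° > 145.969° ⇒ outside.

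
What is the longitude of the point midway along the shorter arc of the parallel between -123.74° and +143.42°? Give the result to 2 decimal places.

-170.16°

Signed shortest Δλ from -123.74° to +143.42° is -92.84°.
Midpoint longitude = -123.74° + (-92.84°)/2 = -123.74° − 46.42° = -170.16°.
(The naïve average (-123.74 + +143.42)/2 = 9.84° is on the wrong side of the globe.)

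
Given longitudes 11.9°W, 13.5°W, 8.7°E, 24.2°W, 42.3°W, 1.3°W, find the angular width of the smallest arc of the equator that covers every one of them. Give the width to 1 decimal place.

Sort the longitudes: -42.3°, -24.2°, -13.5°, -11.9°, -1.3°, +8.7°.
Eastward gaps between consecutive values (wrapping around): 18.1°, 10.7°, 1.6°, 10.6°, 10.0°, 309.0°.
Largest gap = 309.0° ⇒ minimal covering band is its complement: 360° − 309.0° = 51.0°.
Band runs from -42.3° eastward to +8.7°.

51.0°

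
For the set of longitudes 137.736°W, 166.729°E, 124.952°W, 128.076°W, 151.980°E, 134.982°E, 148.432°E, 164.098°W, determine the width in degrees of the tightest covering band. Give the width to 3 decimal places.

Sort the longitudes: -164.098°, -137.736°, -128.076°, -124.952°, +134.982°, +148.432°, +151.980°, +166.729°.
Eastward gaps between consecutive values (wrapping around): 26.362°, 9.660°, 3.124°, 259.934°, 13.450°, 3.548°, 14.749°, 29.173°.
Largest gap = 259.934° ⇒ minimal covering band is its complement: 360° − 259.934° = 100.066°.
Band runs from +134.982° eastward to -124.952°, crossing the antimeridian.

100.066°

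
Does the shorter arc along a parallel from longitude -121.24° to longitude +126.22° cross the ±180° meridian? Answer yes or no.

Naïve |126.22 − -121.24| = 247.46° > 180°, so the shorter arc goes the other way round — across 180°.
Signed shortest Δλ = ((126.22 − -121.24 + 180) mod 360) − 180 = -112.54°.
Going west by 112.54° from -121.24° passes through 180° before reaching +126.22°.

Yes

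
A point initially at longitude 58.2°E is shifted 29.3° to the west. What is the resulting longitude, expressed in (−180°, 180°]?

Start at +58.2°; shift −29.3° → +28.9°.
+28.9° already lies in (−180°, 180°].

28.9°E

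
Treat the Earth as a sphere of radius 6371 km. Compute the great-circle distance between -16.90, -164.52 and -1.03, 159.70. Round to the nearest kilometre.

Δλ = 159.70 − -164.52 = 324.22°; wrapped into (−180°, 180°]: -35.78°.
Δφ = -1.03 − -16.90 = 15.87°.
a = sin²(Δφ/2) + cos φ₁ · cos φ₂ · sin²(Δλ/2) = 0.109334.
c = 2·atan2(√a, √(1−a)) = 0.67400 rad → d = 6371·c ≈ 4294.04 km.

4294 km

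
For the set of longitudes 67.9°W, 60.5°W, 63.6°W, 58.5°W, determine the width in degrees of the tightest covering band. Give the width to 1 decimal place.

Sort the longitudes: -67.9°, -63.6°, -60.5°, -58.5°.
Eastward gaps between consecutive values (wrapping around): 4.3°, 3.1°, 2.0°, 350.6°.
Largest gap = 350.6° ⇒ minimal covering band is its complement: 360° − 350.6° = 9.4°.
Band runs from -67.9° eastward to -58.5°.

9.4°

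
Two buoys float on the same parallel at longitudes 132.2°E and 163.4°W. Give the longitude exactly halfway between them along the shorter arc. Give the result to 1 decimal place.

Signed shortest Δλ from +132.2° to -163.4° is +64.4°.
Midpoint longitude = +132.2° + (+64.4°)/2 = +132.2° + 32.2° = +164.4°.
(The naïve average (+132.2 + -163.4)/2 = -15.6° is on the wrong side of the globe.)

164.4°E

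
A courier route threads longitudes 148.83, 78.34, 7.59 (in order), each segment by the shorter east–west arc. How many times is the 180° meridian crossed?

0

Leg 1: +148.83° → +78.34°, shortest Δλ = -70.49° (west) — does not cross 180°.
Leg 2: +78.34° → +7.59°, shortest Δλ = -70.75° (west) — does not cross 180°.
Total crossings: 0.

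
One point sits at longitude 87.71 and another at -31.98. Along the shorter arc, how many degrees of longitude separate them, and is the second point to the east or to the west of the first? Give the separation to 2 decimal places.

119.69° west

Raw difference: -31.98 − 87.71 = -119.69°.
Normalise into (−180°, 180°]: -119.69° stays -119.69°.
Negative ⇒ the second point lies to the west; separation 119.69°.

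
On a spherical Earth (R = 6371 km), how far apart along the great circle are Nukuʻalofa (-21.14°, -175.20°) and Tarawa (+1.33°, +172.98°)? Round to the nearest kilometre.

Δλ = 172.98 − -175.20 = 348.18°; wrapped into (−180°, 180°]: -11.82°.
Δφ = 1.33 − -21.14 = 22.47°.
a = sin²(Δφ/2) + cos φ₁ · cos φ₂ · sin²(Δλ/2) = 0.047846.
c = 2·atan2(√a, √(1−a)) = 0.44104 rad → d = 6371·c ≈ 2809.87 km.

2810 km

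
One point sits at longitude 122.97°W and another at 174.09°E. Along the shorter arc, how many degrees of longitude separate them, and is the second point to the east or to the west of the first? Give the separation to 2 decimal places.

Raw difference: 174.09 − -122.97 = 297.06°.
Normalise into (−180°, 180°]: 297.06° − 360° = -62.94°.
Negative ⇒ the second point lies to the west; separation 62.94°.

62.94° west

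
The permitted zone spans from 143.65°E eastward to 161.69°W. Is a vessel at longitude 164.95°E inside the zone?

Yes

Band width going east from +143.65° to -161.69°: ((-161.69 − 143.65) mod 360) = 54.66°.
Offset of +164.95° east of the west edge: ((164.95 − 143.65) mod 360) = 21.30°.
21.30° ≤ 54.66° ⇒ inside.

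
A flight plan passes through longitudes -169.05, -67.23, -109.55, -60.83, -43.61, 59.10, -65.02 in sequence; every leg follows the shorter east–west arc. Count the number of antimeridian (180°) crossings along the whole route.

0

Leg 1: -169.05° → -67.23°, shortest Δλ = 101.82° (east) — does not cross 180°.
Leg 2: -67.23° → -109.55°, shortest Δλ = -42.32° (west) — does not cross 180°.
Leg 3: -109.55° → -60.83°, shortest Δλ = 48.72° (east) — does not cross 180°.
Leg 4: -60.83° → -43.61°, shortest Δλ = 17.22° (east) — does not cross 180°.
Leg 5: -43.61° → +59.10°, shortest Δλ = 102.71° (east) — does not cross 180°.
Leg 6: +59.10° → -65.02°, shortest Δλ = -124.12° (west) — does not cross 180°.
Total crossings: 0.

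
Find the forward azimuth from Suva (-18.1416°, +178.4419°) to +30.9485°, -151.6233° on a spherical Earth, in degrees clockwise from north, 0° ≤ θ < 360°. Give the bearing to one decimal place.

Δλ = -151.6233 − 178.4419 = -330.0652°; wrapped into (−180°, 180°]: 29.9348°.
θ = atan2( sin Δλ · cos φ₂ , cos φ₁ · sin φ₂ − sin φ₁ · cos φ₂ · cos Δλ )
  = atan2(0.42797, 0.72012) = 30.723° → normalised to [0°, 360°): 30.723°.

30.7°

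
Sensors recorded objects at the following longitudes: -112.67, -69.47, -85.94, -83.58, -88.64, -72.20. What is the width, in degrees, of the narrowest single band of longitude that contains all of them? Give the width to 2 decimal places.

43.20°

Sort the longitudes: -112.67°, -88.64°, -85.94°, -83.58°, -72.20°, -69.47°.
Eastward gaps between consecutive values (wrapping around): 24.03°, 2.70°, 2.36°, 11.38°, 2.73°, 316.80°.
Largest gap = 316.80° ⇒ minimal covering band is its complement: 360° − 316.80° = 43.20°.
Band runs from -112.67° eastward to -69.47°.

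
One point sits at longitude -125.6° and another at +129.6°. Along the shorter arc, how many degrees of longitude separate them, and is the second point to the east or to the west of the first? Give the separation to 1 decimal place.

104.8° west

Raw difference: 129.6 − -125.6 = 255.2°.
Normalise into (−180°, 180°]: 255.2° − 360° = -104.8°.
Negative ⇒ the second point lies to the west; separation 104.8°.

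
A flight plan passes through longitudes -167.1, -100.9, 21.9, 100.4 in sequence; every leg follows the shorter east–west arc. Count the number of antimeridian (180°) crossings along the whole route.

Leg 1: -167.1° → -100.9°, shortest Δλ = 66.2° (east) — does not cross 180°.
Leg 2: -100.9° → +21.9°, shortest Δλ = 122.8° (east) — does not cross 180°.
Leg 3: +21.9° → +100.4°, shortest Δλ = 78.5° (east) — does not cross 180°.
Total crossings: 0.

0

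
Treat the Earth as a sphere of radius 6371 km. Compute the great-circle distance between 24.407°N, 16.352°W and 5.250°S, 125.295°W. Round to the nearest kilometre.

Δλ = -125.295 − -16.352 = -108.943°.
Δφ = -5.250 − 24.407 = -29.657°.
a = sin²(Δφ/2) + cos φ₁ · cos φ₂ · sin²(Δλ/2) = 0.666093.
c = 2·atan2(√a, √(1−a)) = 1.90942 rad → d = 6371·c ≈ 12164.89 km.

12165 km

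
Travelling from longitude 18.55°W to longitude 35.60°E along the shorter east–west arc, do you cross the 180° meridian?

Signed shortest Δλ = ((35.60 − -18.55 + 180) mod 360) − 180 = 54.15°.
Going east by 54.15° from -18.55° reaches +35.60° without touching 180°.

No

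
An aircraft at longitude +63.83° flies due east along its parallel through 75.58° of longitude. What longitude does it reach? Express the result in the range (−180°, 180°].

+139.41°

Start at +63.83°; shift +75.58° → +139.41°.
+139.41° already lies in (−180°, 180°].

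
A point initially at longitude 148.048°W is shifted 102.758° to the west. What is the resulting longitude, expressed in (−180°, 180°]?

Start at -148.048°; shift −102.758° → -250.806°.
-250.806° lies outside (−180°, 180°]; add 360° → +109.194°.

109.194°E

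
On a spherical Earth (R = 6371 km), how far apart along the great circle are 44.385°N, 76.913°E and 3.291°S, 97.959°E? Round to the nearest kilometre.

Δλ = 97.959 − 76.913 = 21.046°.
Δφ = -3.291 − 44.385 = -47.676°.
a = sin²(Δφ/2) + cos φ₁ · cos φ₂ · sin²(Δλ/2) = 0.187136.
c = 2·atan2(√a, √(1−a)) = 0.89473 rad → d = 6371·c ≈ 5700.34 km.

5700 km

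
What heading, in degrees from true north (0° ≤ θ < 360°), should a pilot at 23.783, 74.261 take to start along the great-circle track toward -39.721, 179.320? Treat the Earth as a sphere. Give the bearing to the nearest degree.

Δλ = 179.320 − 74.261 = 105.059°.
θ = atan2( sin Δλ · cos φ₂ , cos φ₁ · sin φ₂ − sin φ₁ · cos φ₂ · cos Δλ )
  = atan2(0.74275, -0.50419) = 124.169° → normalised to [0°, 360°): 124.169°.

124°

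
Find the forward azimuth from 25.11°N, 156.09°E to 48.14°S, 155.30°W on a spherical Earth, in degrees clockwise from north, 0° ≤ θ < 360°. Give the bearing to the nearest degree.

150°

Δλ = -155.30 − 156.09 = -311.39°; wrapped into (−180°, 180°]: 48.61°.
θ = atan2( sin Δλ · cos φ₂ , cos φ₁ · sin φ₂ − sin φ₁ · cos φ₂ · cos Δλ )
  = atan2(0.50064, -0.86162) = 149.842° → normalised to [0°, 360°): 149.842°.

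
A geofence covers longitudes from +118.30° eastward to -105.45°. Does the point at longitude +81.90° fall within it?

No

Band width going east from +118.30° to -105.45°: ((-105.45 − 118.30) mod 360) = 136.25°.
Offset of +81.90° east of the west edge: ((81.90 − 118.30) mod 360) = 323.60°.
323.60° > 136.25° ⇒ outside.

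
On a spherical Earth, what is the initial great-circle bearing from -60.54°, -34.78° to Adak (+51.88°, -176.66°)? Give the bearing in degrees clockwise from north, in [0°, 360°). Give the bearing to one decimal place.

Δλ = -176.66 − -34.78 = -141.88°.
θ = atan2( sin Δλ · cos φ₂ , cos φ₁ · sin φ₂ − sin φ₁ · cos φ₂ · cos Δλ )
  = atan2(-0.38107, -0.03593) = -95.387° → normalised to [0°, 360°): 264.613°.

264.6°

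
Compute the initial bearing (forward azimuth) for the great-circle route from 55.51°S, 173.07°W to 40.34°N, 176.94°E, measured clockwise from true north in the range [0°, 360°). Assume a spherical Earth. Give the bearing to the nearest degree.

Δλ = 176.94 − -173.07 = 350.01°; wrapped into (−180°, 180°]: -9.99°.
θ = atan2( sin Δλ · cos φ₂ , cos φ₁ · sin φ₂ − sin φ₁ · cos φ₂ · cos Δλ )
  = atan2(-0.13223, 0.98527) = -7.644° → normalised to [0°, 360°): 352.356°.

352°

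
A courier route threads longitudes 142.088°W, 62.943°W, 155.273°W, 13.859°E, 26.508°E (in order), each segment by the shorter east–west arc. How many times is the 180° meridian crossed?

Leg 1: -142.088° → -62.943°, shortest Δλ = 79.145° (east) — does not cross 180°.
Leg 2: -62.943° → -155.273°, shortest Δλ = -92.33° (west) — does not cross 180°.
Leg 3: -155.273° → +13.859°, shortest Δλ = 169.132° (east) — does not cross 180°.
Leg 4: +13.859° → +26.508°, shortest Δλ = 12.649° (east) — does not cross 180°.
Total crossings: 0.

0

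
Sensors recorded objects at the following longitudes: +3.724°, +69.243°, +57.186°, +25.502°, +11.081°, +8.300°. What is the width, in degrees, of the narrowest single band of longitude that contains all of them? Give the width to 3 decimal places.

65.519°

Sort the longitudes: +3.724°, +8.300°, +11.081°, +25.502°, +57.186°, +69.243°.
Eastward gaps between consecutive values (wrapping around): 4.576°, 2.781°, 14.421°, 31.684°, 12.057°, 294.481°.
Largest gap = 294.481° ⇒ minimal covering band is its complement: 360° − 294.481° = 65.519°.
Band runs from +3.724° eastward to +69.243°.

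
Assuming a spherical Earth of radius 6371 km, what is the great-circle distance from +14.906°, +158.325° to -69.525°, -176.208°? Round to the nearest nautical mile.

Δλ = -176.208 − 158.325 = -334.533°; wrapped into (−180°, 180°]: 25.467°.
Δφ = -69.525 − 14.906 = -84.431°.
a = sin²(Δφ/2) + cos φ₁ · cos φ₂ · sin²(Δλ/2) = 0.467900.
c = 2·atan2(√a, √(1−a)) = 1.50655 rad → d = 6371·c ≈ 9598.25 km ≈ 5182.64 nmi.

5183 nmi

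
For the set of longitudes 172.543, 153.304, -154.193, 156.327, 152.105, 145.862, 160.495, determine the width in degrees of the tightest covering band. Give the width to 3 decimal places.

Sort the longitudes: -154.193°, +145.862°, +152.105°, +153.304°, +156.327°, +160.495°, +172.543°.
Eastward gaps between consecutive values (wrapping around): 300.055°, 6.243°, 1.199°, 3.023°, 4.168°, 12.048°, 33.264°.
Largest gap = 300.055° ⇒ minimal covering band is its complement: 360° − 300.055° = 59.945°.
Band runs from +145.862° eastward to -154.193°, crossing the antimeridian.

59.945°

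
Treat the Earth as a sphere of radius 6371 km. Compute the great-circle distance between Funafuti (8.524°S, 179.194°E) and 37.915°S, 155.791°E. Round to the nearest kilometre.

Δλ = 155.791 − 179.194 = -23.403°.
Δφ = -37.915 − -8.524 = -29.391°.
a = sin²(Δφ/2) + cos φ₁ · cos φ₂ · sin²(Δλ/2) = 0.096447.
c = 2·atan2(√a, √(1−a)) = 0.63156 rad → d = 6371·c ≈ 4023.68 km.

4024 km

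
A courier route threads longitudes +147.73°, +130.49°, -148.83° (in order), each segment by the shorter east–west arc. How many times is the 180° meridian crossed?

Leg 1: +147.73° → +130.49°, shortest Δλ = -17.24° (west) — does not cross 180°.
Leg 2: +130.49° → -148.83°, shortest Δλ = 80.68° (east) — crosses 180°.
Total crossings: 1.

1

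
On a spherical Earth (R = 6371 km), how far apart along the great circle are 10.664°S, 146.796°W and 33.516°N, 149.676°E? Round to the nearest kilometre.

8312 km

Δλ = 149.676 − -146.796 = 296.472°; wrapped into (−180°, 180°]: -63.528°.
Δφ = 33.516 − -10.664 = 44.180°.
a = sin²(Δφ/2) + cos φ₁ · cos φ₂ · sin²(Δλ/2) = 0.368476.
c = 2·atan2(√a, √(1−a)) = 1.30462 rad → d = 6371·c ≈ 8311.71 km.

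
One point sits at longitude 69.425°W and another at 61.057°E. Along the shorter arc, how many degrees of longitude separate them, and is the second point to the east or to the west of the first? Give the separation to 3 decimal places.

Raw difference: 61.057 − -69.425 = 130.482°.
Normalise into (−180°, 180°]: 130.482° stays 130.482°.
Positive ⇒ the second point lies to the east; separation 130.482°.

130.482° east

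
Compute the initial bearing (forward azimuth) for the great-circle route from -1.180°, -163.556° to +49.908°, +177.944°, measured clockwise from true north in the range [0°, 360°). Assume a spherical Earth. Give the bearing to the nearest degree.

Δλ = 177.944 − -163.556 = 341.500°; wrapped into (−180°, 180°]: -18.500°.
θ = atan2( sin Δλ · cos φ₂ , cos φ₁ · sin φ₂ − sin φ₁ · cos φ₂ · cos Δλ )
  = atan2(-0.20435, 0.77743) = -14.727° → normalised to [0°, 360°): 345.273°.

345°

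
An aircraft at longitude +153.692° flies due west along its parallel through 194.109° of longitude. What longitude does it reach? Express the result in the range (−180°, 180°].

-40.417°

Start at +153.692°; shift −194.109° → -40.417°.
-40.417° already lies in (−180°, 180°].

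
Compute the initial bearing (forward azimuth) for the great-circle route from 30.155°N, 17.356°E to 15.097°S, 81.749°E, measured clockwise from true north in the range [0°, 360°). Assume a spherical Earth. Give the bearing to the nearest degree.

117°

Δλ = 81.749 − 17.356 = 64.393°.
θ = atan2( sin Δλ · cos φ₂ , cos φ₁ · sin φ₂ − sin φ₁ · cos φ₂ · cos Δλ )
  = atan2(0.87066, -0.43482) = 116.538° → normalised to [0°, 360°): 116.538°.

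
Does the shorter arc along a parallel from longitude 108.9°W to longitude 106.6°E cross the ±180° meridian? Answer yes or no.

Naïve |106.6 − -108.9| = 215.5° > 180°, so the shorter arc goes the other way round — across 180°.
Signed shortest Δλ = ((106.6 − -108.9 + 180) mod 360) − 180 = -144.5°.
Going west by 144.5° from -108.9° passes through 180° before reaching +106.6°.

Yes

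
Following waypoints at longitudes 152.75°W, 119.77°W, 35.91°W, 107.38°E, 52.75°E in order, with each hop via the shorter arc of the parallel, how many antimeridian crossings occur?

0

Leg 1: -152.75° → -119.77°, shortest Δλ = 32.98° (east) — does not cross 180°.
Leg 2: -119.77° → -35.91°, shortest Δλ = 83.86° (east) — does not cross 180°.
Leg 3: -35.91° → +107.38°, shortest Δλ = 143.29° (east) — does not cross 180°.
Leg 4: +107.38° → +52.75°, shortest Δλ = -54.63° (west) — does not cross 180°.
Total crossings: 0.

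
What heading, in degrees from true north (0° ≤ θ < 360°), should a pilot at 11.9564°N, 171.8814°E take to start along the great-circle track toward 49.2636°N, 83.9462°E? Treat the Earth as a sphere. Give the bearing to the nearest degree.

318°

Δλ = 83.9462 − 171.8814 = -87.9352°.
θ = atan2( sin Δλ · cos φ₂ , cos φ₁ · sin φ₂ − sin φ₁ · cos φ₂ · cos Δλ )
  = atan2(-0.65216, 0.73641) = -41.528° → normalised to [0°, 360°): 318.472°.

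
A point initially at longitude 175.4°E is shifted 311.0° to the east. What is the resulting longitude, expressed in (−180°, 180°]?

126.4°E

Start at +175.4°; shift +311.0° → +486.4°.
+486.4° lies outside (−180°, 180°]; subtract 360° → +126.4°.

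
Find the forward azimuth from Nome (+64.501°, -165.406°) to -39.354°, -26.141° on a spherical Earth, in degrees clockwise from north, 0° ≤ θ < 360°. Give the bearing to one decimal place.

Δλ = -26.141 − -165.406 = 139.265°.
θ = atan2( sin Δλ · cos φ₂ , cos φ₁ · sin φ₂ − sin φ₁ · cos φ₂ · cos Δλ )
  = atan2(0.50459, 0.25586) = 63.112° → normalised to [0°, 360°): 63.112°.

63.1°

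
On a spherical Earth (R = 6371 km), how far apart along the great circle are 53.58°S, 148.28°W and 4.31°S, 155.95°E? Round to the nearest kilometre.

7431 km

Δλ = 155.95 − -148.28 = 304.23°; wrapped into (−180°, 180°]: -55.77°.
Δφ = -4.31 − -53.58 = 49.27°.
a = sin²(Δφ/2) + cos φ₁ · cos φ₂ · sin²(Δλ/2) = 0.303252.
c = 2·atan2(√a, √(1−a)) = 1.16637 rad → d = 6371·c ≈ 7430.91 km.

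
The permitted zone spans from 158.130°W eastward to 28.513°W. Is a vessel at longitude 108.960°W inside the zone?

Band width going east from -158.130° to -28.513°: ((-28.513 − -158.130) mod 360) = 129.617°.
Offset of -108.960° east of the west edge: ((-108.960 − -158.130) mod 360) = 49.170°.
49.170° ≤ 129.617° ⇒ inside.

Yes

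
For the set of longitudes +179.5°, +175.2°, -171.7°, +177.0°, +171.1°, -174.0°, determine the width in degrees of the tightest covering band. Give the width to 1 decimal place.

Sort the longitudes: -174.0°, -171.7°, +171.1°, +175.2°, +177.0°, +179.5°.
Eastward gaps between consecutive values (wrapping around): 2.3°, 342.8°, 4.1°, 1.8°, 2.5°, 6.5°.
Largest gap = 342.8° ⇒ minimal covering band is its complement: 360° − 342.8° = 17.2°.
Band runs from +171.1° eastward to -171.7°, crossing the antimeridian.

17.2°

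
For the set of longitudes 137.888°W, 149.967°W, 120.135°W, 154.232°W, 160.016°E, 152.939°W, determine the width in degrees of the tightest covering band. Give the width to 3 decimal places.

79.849°

Sort the longitudes: -154.232°, -152.939°, -149.967°, -137.888°, -120.135°, +160.016°.
Eastward gaps between consecutive values (wrapping around): 1.293°, 2.972°, 12.079°, 17.753°, 280.151°, 45.752°.
Largest gap = 280.151° ⇒ minimal covering band is its complement: 360° − 280.151° = 79.849°.
Band runs from +160.016° eastward to -120.135°, crossing the antimeridian.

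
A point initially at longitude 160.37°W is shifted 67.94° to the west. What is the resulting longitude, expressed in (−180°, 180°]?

131.69°E

Start at -160.37°; shift −67.94° → -228.31°.
-228.31° lies outside (−180°, 180°]; add 360° → +131.69°.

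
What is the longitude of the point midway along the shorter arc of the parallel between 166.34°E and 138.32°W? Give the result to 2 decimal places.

Signed shortest Δλ from +166.34° to -138.32° is +55.34°.
Midpoint longitude = +166.34° + (+55.34°)/2 = +166.34° + 27.67° = +194.01°.
Normalise into (−180°, 180°]: -165.99°.
(The naïve average (+166.34 + -138.32)/2 = 14.01° is on the wrong side of the globe.)

165.99°W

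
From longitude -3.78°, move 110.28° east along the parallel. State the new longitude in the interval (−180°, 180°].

Start at -3.78°; shift +110.28° → +106.50°.
+106.50° already lies in (−180°, 180°].

+106.50°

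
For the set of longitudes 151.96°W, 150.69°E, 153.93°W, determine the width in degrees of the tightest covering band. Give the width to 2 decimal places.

57.35°

Sort the longitudes: -153.93°, -151.96°, +150.69°.
Eastward gaps between consecutive values (wrapping around): 1.97°, 302.65°, 55.38°.
Largest gap = 302.65° ⇒ minimal covering band is its complement: 360° − 302.65° = 57.35°.
Band runs from +150.69° eastward to -151.96°, crossing the antimeridian.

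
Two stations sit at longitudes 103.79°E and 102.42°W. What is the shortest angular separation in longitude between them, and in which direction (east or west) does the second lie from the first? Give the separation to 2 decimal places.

153.79° east

Raw difference: -102.42 − 103.79 = -206.21°.
Normalise into (−180°, 180°]: -206.21° + 360° = 153.79°.
Positive ⇒ the second point lies to the east; separation 153.79°.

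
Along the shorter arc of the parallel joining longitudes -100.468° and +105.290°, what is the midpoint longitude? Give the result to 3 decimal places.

-177.589°

Signed shortest Δλ from -100.468° to +105.290° is -154.242°.
Midpoint longitude = -100.468° + (-154.242°)/2 = -100.468° − 77.121° = -177.589°.
(The naïve average (-100.468 + +105.290)/2 = 2.411° is on the wrong side of the globe.)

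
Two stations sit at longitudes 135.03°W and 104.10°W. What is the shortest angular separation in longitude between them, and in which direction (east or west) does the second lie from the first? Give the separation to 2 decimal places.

30.93° east

Raw difference: -104.10 − -135.03 = 30.93°.
Normalise into (−180°, 180°]: 30.93° stays 30.93°.
Positive ⇒ the second point lies to the east; separation 30.93°.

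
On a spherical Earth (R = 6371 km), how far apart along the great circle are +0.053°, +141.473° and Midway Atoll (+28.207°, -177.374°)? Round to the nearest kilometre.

Δλ = -177.374 − 141.473 = -318.847°; wrapped into (−180°, 180°]: 41.153°.
Δφ = 28.207 − 0.053 = 28.154°.
a = sin²(Δφ/2) + cos φ₁ · cos φ₂ · sin²(Δλ/2) = 0.168012.
c = 2·atan2(√a, √(1−a)) = 0.84467 rad → d = 6371·c ≈ 5381.42 km.

5381 km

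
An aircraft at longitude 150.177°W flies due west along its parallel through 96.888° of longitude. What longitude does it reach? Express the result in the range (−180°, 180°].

Start at -150.177°; shift −96.888° → -247.065°.
-247.065° lies outside (−180°, 180°]; add 360° → +112.935°.

112.935°E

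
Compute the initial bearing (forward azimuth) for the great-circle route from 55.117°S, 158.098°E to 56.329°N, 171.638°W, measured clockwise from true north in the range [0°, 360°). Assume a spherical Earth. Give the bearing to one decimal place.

Δλ = -171.638 − 158.098 = -329.736°; wrapped into (−180°, 180°]: 30.264°.
θ = atan2( sin Δλ · cos φ₂ , cos φ₁ · sin φ₂ − sin φ₁ · cos φ₂ · cos Δλ )
  = atan2(0.27942, 0.86878) = 17.829° → normalised to [0°, 360°): 17.829°.

17.8°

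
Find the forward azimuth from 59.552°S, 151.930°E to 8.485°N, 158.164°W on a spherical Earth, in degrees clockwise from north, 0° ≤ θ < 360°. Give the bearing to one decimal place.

50.5°

Δλ = -158.164 − 151.930 = -310.094°; wrapped into (−180°, 180°]: 49.906°.
θ = atan2( sin Δλ · cos φ₂ , cos φ₁ · sin φ₂ − sin φ₁ · cos φ₂ · cos Δλ )
  = atan2(0.75662, 0.62392) = 50.490° → normalised to [0°, 360°): 50.490°.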